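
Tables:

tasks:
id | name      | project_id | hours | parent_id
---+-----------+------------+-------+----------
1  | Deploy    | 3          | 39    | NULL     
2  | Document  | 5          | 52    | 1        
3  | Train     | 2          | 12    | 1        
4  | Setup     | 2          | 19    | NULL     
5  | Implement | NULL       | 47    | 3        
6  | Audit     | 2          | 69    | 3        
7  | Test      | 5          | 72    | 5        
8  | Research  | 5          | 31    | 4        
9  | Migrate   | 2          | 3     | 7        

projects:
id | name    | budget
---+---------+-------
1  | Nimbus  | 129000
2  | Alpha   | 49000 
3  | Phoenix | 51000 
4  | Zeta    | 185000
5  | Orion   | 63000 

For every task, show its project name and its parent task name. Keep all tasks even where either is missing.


Two LEFT JOINs from the same base table tasks: one to projects via project_id, one to tasks itself via parent_id. Both are LEFT so every task is preserved.
Match against projects:
  - task 1 (Deploy): project_id=3 -> matches Phoenix
  - task 2 (Document): project_id=5 -> matches Orion
  - task 3 (Train): project_id=2 -> matches Alpha
  - task 4 (Setup): project_id=2 -> matches Alpha
  - task 5 (Implement): project_id=NULL, no match -> kept with NULL
  - task 6 (Audit): project_id=2 -> matches Alpha
  - task 7 (Test): project_id=5 -> matches Orion
  - task 8 (Research): project_id=5 -> matches Orion
  - task 9 (Migrate): project_id=2 -> matches Alpha
Match against tasks (self):
  - task 1 (Deploy): parent_id=NULL -> NULL
  - task 2 (Document): parent_id=1 -> Deploy
  - task 3 (Train): parent_id=1 -> Deploy
  - task 4 (Setup): parent_id=NULL -> NULL
  - task 5 (Implement): parent_id=3 -> Train
  - task 6 (Audit): parent_id=3 -> Train
  - task 7 (Test): parent_id=5 -> Implement
  - task 8 (Research): parent_id=4 -> Setup
  - task 9 (Migrate): parent_id=7 -> Test

SQL:
SELECT a.name, b.name AS project, c.name AS parent
FROM tasks a
LEFT JOIN projects b ON a.project_id = b.id
LEFT JOIN tasks c ON a.parent_id = c.id

Result:
name      | project | parent   
----------+---------+----------
Deploy    | Phoenix | NULL     
Document  | Orion   | Deploy   
Train     | Alpha   | Deploy   
Setup     | Alpha   | NULL     
Implement | NULL    | Train    
Audit     | Alpha   | Train    
Test      | Orion   | Implement
Research  | Orion   | Setup    
Migrate   | Alpha   | Test     


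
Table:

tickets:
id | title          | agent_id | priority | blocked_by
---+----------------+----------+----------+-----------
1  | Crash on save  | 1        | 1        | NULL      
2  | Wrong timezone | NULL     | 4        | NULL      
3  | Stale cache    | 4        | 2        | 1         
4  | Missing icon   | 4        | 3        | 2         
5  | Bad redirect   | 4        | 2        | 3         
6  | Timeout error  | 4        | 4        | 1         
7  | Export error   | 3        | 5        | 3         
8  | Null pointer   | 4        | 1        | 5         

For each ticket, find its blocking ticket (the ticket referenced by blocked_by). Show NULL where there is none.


This is a self-join: tickets is joined to a second copy of itself, matching each row's blocked_by to another row's id. Use LEFT JOIN so rows with blocked_by=NULL are kept.
  - ticket 1 (Crash on save): blocked_by=NULL -> NULL
  - ticket 2 (Wrong timezone): blocked_by=NULL -> NULL
  - ticket 3 (Stale cache): blocked_by=1 -> Crash on save
  - ticket 4 (Missing icon): blocked_by=2 -> Wrong timezone
  - ticket 5 (Bad redirect): blocked_by=3 -> Stale cache
  - ticket 6 (Timeout error): blocked_by=1 -> Crash on save
  - ticket 7 (Export error): blocked_by=3 -> Stale cache
  - ticket 8 (Null pointer): blocked_by=5 -> Bad redirect

SQL:
SELECT a.title AS item, b.title AS blocked_by
FROM tickets a
LEFT JOIN tickets b ON a.blocked_by = b.id

Result:
item           | blocked_by    
---------------+---------------
Crash on save  | NULL          
Wrong timezone | NULL          
Stale cache    | Crash on save 
Missing icon   | Wrong timezone
Bad redirect   | Stale cache   
Timeout error  | Crash on save 
Export error   | Stale cache   
Null pointer   | Bad redirect  


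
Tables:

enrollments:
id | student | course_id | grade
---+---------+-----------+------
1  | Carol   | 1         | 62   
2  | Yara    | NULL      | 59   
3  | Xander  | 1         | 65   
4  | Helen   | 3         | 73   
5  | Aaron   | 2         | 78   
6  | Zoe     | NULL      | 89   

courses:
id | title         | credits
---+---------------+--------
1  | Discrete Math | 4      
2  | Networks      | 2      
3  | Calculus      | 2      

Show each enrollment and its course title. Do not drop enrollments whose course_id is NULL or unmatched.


LEFT JOIN keeps every row from enrollments (the left table); where course_id has no match in courses, the course columns become NULL. Walk through each enrollment:
  - enrollment 1 (Carol): course_id=1 -> matches Discrete Math
  - enrollment 2 (Yara): course_id=NULL, no match -> kept with NULL
  - enrollment 3 (Xander): course_id=1 -> matches Discrete Math
  - enrollment 4 (Helen): course_id=3 -> matches Calculus
  - enrollment 5 (Aaron): course_id=2 -> matches Networks
  - enrollment 6 (Zoe): course_id=NULL, no match -> kept with NULL
All 6 rows appear; 2 have NULL course.

SQL:
SELECT a.student, b.title AS course
FROM enrollments a
LEFT JOIN courses b ON a.course_id = b.id

Result:
student | course       
--------+--------------
Carol   | Discrete Math
Yara    | NULL         
Xander  | Discrete Math
Helen   | Calculus     
Aaron   | Networks     
Zoe     | NULL         


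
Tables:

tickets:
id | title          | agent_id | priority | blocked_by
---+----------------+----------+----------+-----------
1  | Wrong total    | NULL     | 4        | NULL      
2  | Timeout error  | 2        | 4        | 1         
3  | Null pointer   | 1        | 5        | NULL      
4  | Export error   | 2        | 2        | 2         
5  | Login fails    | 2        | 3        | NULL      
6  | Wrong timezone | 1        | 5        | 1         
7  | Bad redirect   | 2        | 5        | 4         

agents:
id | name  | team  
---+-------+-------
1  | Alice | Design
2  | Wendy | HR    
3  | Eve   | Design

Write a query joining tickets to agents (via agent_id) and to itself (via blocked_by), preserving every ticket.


Two LEFT JOINs from the same base table tickets: one to agents via agent_id, one to tickets itself via blocked_by. Both are LEFT so every ticket is preserved.
Match against agents:
  - ticket 1 (Wrong total): agent_id=NULL, no match -> kept with NULL
  - ticket 2 (Timeout error): agent_id=2 -> matches Wendy
  - ticket 3 (Null pointer): agent_id=1 -> matches Alice
  - ticket 4 (Export error): agent_id=2 -> matches Wendy
  - ticket 5 (Login fails): agent_id=2 -> matches Wendy
  - ticket 6 (Wrong timezone): agent_id=1 -> matches Alice
  - ticket 7 (Bad redirect): agent_id=2 -> matches Wendy
Match against tickets (self):
  - ticket 1 (Wrong total): blocked_by=NULL -> NULL
  - ticket 2 (Timeout error): blocked_by=1 -> Wrong total
  - ticket 3 (Null pointer): blocked_by=NULL -> NULL
  - ticket 4 (Export error): blocked_by=2 -> Timeout error
  - ticket 5 (Login fails): blocked_by=NULL -> NULL
  - ticket 6 (Wrong timezone): blocked_by=1 -> Wrong total
  - ticket 7 (Bad redirect): blocked_by=4 -> Export error

SQL:
SELECT a.title, b.name AS agent, c.title AS blocked_by
FROM tickets a
LEFT JOIN agents b ON a.agent_id = b.id
LEFT JOIN tickets c ON a.blocked_by = c.id

Result:
title          | agent | blocked_by   
---------------+-------+--------------
Wrong total    | NULL  | NULL         
Timeout error  | Wendy | Wrong total  
Null pointer   | Alice | NULL         
Export error   | Wendy | Timeout error
Login fails    | Wendy | NULL         
Wrong timezone | Alice | Wrong total  
Bad redirect   | Wendy | Export error 


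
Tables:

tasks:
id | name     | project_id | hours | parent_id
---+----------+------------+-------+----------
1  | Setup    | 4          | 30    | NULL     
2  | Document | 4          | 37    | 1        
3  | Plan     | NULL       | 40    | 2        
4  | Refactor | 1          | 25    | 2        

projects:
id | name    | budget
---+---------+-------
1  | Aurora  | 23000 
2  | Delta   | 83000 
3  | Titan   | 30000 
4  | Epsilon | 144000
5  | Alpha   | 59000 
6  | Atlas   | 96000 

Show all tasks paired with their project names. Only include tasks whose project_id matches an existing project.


INNER JOIN keeps only tasks rows whose project_id matches an id in projects. Walk through each task:
  - task 1 (Setup): project_id=4 -> matches Epsilon
  - task 2 (Document): project_id=4 -> matches Epsilon
  - task 3 (Plan): project_id=NULL, no match -> dropped
  - task 4 (Refactor): project_id=1 -> matches Aurora
So 1 of 4 rows is dropped.

SQL:
SELECT a.name, b.name AS project
FROM tasks a
INNER JOIN projects b ON a.project_id = b.id

Result:
name     | project
---------+--------
Setup    | Epsilon
Document | Epsilon
Refactor | Aurora 


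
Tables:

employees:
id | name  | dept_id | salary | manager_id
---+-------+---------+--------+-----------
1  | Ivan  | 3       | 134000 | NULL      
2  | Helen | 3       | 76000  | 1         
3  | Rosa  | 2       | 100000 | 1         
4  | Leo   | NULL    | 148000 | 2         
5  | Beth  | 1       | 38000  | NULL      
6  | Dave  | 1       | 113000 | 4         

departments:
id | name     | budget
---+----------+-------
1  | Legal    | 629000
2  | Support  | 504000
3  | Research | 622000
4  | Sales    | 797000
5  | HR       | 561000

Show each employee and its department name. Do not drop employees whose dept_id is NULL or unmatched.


LEFT JOIN keeps every row from employees (the left table); where dept_id has no match in departments, the department columns become NULL. Walk through each employee:
  - employee 1 (Ivan): dept_id=3 -> matches Research
  - employee 2 (Helen): dept_id=3 -> matches Research
  - employee 3 (Rosa): dept_id=2 -> matches Support
  - employee 4 (Leo): dept_id=NULL, no match -> kept with NULL
  - employee 5 (Beth): dept_id=1 -> matches Legal
  - employee 6 (Dave): dept_id=1 -> matches Legal
All 6 rows appear; 1 has NULL department.

SQL:
SELECT a.name, b.name AS department
FROM employees a
LEFT JOIN departments b ON a.dept_id = b.id

Result:
name  | department
------+-----------
Ivan  | Research  
Helen | Research  
Rosa  | Support   
Leo   | NULL      
Beth  | Legal     
Dave  | Legal     


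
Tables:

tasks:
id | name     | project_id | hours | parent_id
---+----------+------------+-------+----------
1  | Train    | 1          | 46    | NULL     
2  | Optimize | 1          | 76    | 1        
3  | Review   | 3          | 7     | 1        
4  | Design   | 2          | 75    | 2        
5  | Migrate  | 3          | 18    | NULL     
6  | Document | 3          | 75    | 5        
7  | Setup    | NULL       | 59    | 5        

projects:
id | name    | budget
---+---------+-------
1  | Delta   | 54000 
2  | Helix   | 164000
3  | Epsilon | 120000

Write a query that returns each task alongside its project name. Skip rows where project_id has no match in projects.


INNER JOIN keeps only tasks rows whose project_id matches an id in projects. Walk through each task:
  - task 1 (Train): project_id=1 -> matches Delta
  - task 2 (Optimize): project_id=1 -> matches Delta
  - task 3 (Review): project_id=3 -> matches Epsilon
  - task 4 (Design): project_id=2 -> matches Helix
  - task 5 (Migrate): project_id=3 -> matches Epsilon
  - task 6 (Document): project_id=3 -> matches Epsilon
  - task 7 (Setup): project_id=NULL, no match -> dropped
So 1 of 7 rows is dropped.

SQL:
SELECT a.name, b.name AS project
FROM tasks a
INNER JOIN projects b ON a.project_id = b.id

Result:
name     | project
---------+--------
Train    | Delta  
Optimize | Delta  
Review   | Epsilon
Design   | Helix  
Migrate  | Epsilon
Document | Epsilon


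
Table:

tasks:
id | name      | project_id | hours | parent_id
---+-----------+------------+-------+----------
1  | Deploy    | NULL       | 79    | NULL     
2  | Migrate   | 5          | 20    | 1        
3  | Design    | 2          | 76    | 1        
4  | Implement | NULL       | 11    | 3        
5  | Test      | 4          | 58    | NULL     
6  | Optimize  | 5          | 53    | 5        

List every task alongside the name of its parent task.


This is a self-join: tasks is joined to a second copy of itself, matching each row's parent_id to another row's id. Use LEFT JOIN so rows with parent_id=NULL are kept.
  - task 1 (Deploy): parent_id=NULL -> NULL
  - task 2 (Migrate): parent_id=1 -> Deploy
  - task 3 (Design): parent_id=1 -> Deploy
  - task 4 (Implement): parent_id=3 -> Design
  - task 5 (Test): parent_id=NULL -> NULL
  - task 6 (Optimize): parent_id=5 -> Test

SQL:
SELECT a.name AS item, b.name AS parent
FROM tasks a
LEFT JOIN tasks b ON a.parent_id = b.id

Result:
item      | parent
----------+-------
Deploy    | NULL  
Migrate   | Deploy
Design    | Deploy
Implement | Design
Test      | NULL  
Optimize  | Test  


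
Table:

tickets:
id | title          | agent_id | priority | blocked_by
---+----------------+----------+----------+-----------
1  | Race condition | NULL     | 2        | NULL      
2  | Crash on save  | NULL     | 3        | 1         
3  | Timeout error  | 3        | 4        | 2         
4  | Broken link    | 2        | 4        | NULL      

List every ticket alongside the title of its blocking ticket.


This is a self-join: tickets is joined to a second copy of itself, matching each row's blocked_by to another row's id. Use LEFT JOIN so rows with blocked_by=NULL are kept.
  - ticket 1 (Race condition): blocked_by=NULL -> NULL
  - ticket 2 (Crash on save): blocked_by=1 -> Race condition
  - ticket 3 (Timeout error): blocked_by=2 -> Crash on save
  - ticket 4 (Broken link): blocked_by=NULL -> NULL

SQL:
SELECT a.title AS item, b.title AS blocked_by
FROM tickets a
LEFT JOIN tickets b ON a.blocked_by = b.id

Result:
item           | blocked_by    
---------------+---------------
Race condition | NULL          
Crash on save  | Race condition
Timeout error  | Crash on save 
Broken link    | NULL          


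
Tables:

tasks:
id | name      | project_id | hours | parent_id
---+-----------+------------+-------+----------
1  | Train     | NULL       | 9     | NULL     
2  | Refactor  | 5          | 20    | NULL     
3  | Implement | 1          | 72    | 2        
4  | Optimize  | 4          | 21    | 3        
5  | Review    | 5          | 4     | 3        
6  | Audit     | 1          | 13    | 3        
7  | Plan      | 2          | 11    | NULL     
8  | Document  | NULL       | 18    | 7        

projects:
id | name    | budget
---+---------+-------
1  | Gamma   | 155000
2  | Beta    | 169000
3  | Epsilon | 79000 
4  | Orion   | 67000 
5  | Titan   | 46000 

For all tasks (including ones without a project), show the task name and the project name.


LEFT JOIN keeps every row from tasks (the left table); where project_id has no match in projects, the project columns become NULL. Walk through each task:
  - task 1 (Train): project_id=NULL, no match -> kept with NULL
  - task 2 (Refactor): project_id=5 -> matches Titan
  - task 3 (Implement): project_id=1 -> matches Gamma
  - task 4 (Optimize): project_id=4 -> matches Orion
  - task 5 (Review): project_id=5 -> matches Titan
  - task 6 (Audit): project_id=1 -> matches Gamma
  - task 7 (Plan): project_id=2 -> matches Beta
  - task 8 (Document): project_id=NULL, no match -> kept with NULL
All 8 rows appear; 2 have NULL project.

SQL:
SELECT a.name, b.name AS project
FROM tasks a
LEFT JOIN projects b ON a.project_id = b.id

Result:
name      | project
----------+--------
Train     | NULL   
Refactor  | Titan  
Implement | Gamma  
Optimize  | Orion  
Review    | Titan  
Audit     | Gamma  
Plan      | Beta   
Document  | NULL   


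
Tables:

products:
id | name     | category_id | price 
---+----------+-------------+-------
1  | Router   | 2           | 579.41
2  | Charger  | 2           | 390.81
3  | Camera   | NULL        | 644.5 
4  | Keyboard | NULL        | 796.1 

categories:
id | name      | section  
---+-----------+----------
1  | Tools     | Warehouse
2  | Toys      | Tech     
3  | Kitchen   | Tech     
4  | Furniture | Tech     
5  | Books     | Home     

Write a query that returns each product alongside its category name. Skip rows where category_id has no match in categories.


INNER JOIN keeps only products rows whose category_id matches an id in categories. Walk through each product:
  - product 1 (Router): category_id=2 -> matches Toys
  - product 2 (Charger): category_id=2 -> matches Toys
  - product 3 (Camera): category_id=NULL, no match -> dropped
  - product 4 (Keyboard): category_id=NULL, no match -> dropped
So 2 of 4 rows are dropped.

SQL:
SELECT a.name, b.name AS category
FROM products a
INNER JOIN categories b ON a.category_id = b.id

Result:
name    | category
--------+---------
Router  | Toys    
Charger | Toys    


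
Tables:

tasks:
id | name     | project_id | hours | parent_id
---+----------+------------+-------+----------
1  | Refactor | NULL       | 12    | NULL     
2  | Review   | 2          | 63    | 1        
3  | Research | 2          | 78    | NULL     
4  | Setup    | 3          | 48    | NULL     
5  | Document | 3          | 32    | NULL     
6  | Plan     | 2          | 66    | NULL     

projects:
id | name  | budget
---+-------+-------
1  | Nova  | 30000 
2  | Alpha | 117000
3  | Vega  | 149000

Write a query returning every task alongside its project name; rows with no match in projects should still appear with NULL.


LEFT JOIN keeps every row from tasks (the left table); where project_id has no match in projects, the project columns become NULL. Walk through each task:
  - task 1 (Refactor): project_id=NULL, no match -> kept with NULL
  - task 2 (Review): project_id=2 -> matches Alpha
  - task 3 (Research): project_id=2 -> matches Alpha
  - task 4 (Setup): project_id=3 -> matches Vega
  - task 5 (Document): project_id=3 -> matches Vega
  - task 6 (Plan): project_id=2 -> matches Alpha
All 6 rows appear; 1 has NULL project.

SQL:
SELECT a.name, b.name AS project
FROM tasks a
LEFT JOIN projects b ON a.project_id = b.id

Result:
name     | project
---------+--------
Refactor | NULL   
Review   | Alpha  
Research | Alpha  
Setup    | Vega   
Document | Vega   
Plan     | Alpha  


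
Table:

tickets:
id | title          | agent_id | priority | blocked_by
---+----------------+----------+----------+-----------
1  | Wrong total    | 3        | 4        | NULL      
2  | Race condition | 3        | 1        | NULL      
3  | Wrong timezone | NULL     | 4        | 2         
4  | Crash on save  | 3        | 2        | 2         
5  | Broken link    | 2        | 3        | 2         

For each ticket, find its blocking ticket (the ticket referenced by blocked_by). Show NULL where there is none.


This is a self-join: tickets is joined to a second copy of itself, matching each row's blocked_by to another row's id. Use LEFT JOIN so rows with blocked_by=NULL are kept.
  - ticket 1 (Wrong total): blocked_by=NULL -> NULL
  - ticket 2 (Race condition): blocked_by=NULL -> NULL
  - ticket 3 (Wrong timezone): blocked_by=2 -> Race condition
  - ticket 4 (Crash on save): blocked_by=2 -> Race condition
  - ticket 5 (Broken link): blocked_by=2 -> Race condition

SQL:
SELECT a.title AS item, b.title AS blocked_by
FROM tickets a
LEFT JOIN tickets b ON a.blocked_by = b.id

Result:
item           | blocked_by    
---------------+---------------
Wrong total    | NULL          
Race condition | NULL          
Wrong timezone | Race condition
Crash on save  | Race condition
Broken link    | Race condition


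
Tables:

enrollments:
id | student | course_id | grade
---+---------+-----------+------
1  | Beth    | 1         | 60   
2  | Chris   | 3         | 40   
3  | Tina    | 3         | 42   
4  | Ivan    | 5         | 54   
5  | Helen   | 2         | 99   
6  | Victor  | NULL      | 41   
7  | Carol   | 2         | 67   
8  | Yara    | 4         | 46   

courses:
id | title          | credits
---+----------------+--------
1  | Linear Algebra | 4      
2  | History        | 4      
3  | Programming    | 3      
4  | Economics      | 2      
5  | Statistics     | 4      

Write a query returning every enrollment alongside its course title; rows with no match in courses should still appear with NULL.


LEFT JOIN keeps every row from enrollments (the left table); where course_id has no match in courses, the course columns become NULL. Walk through each enrollment:
  - enrollment 1 (Beth): course_id=1 -> matches Linear Algebra
  - enrollment 2 (Chris): course_id=3 -> matches Programming
  - enrollment 3 (Tina): course_id=3 -> matches Programming
  - enrollment 4 (Ivan): course_id=5 -> matches Statistics
  - enrollment 5 (Helen): course_id=2 -> matches History
  - enrollment 6 (Victor): course_id=NULL, no match -> kept with NULL
  - enrollment 7 (Carol): course_id=2 -> matches History
  - enrollment 8 (Yara): course_id=4 -> matches Economics
All 8 rows appear; 1 has NULL course.

SQL:
SELECT a.student, b.title AS course
FROM enrollments a
LEFT JOIN courses b ON a.course_id = b.id

Result:
student | course        
--------+---------------
Beth    | Linear Algebra
Chris   | Programming   
Tina    | Programming   
Ivan    | Statistics    
Helen   | History       
Victor  | NULL          
Carol   | History       
Yara    | Economics     


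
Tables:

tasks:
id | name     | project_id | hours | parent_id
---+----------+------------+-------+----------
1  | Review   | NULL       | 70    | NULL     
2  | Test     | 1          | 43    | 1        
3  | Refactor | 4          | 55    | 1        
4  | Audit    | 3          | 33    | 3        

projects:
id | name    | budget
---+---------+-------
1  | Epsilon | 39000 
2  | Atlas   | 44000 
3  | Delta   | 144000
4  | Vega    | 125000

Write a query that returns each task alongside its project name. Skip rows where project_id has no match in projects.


INNER JOIN keeps only tasks rows whose project_id matches an id in projects. Walk through each task:
  - task 1 (Review): project_id=NULL, no match -> dropped
  - task 2 (Test): project_id=1 -> matches Epsilon
  - task 3 (Refactor): project_id=4 -> matches Vega
  - task 4 (Audit): project_id=3 -> matches Delta
So 1 of 4 rows is dropped.

SQL:
SELECT a.name, b.name AS project
FROM tasks a
INNER JOIN projects b ON a.project_id = b.id

Result:
name     | project
---------+--------
Test     | Epsilon
Refactor | Vega   
Audit    | Delta  


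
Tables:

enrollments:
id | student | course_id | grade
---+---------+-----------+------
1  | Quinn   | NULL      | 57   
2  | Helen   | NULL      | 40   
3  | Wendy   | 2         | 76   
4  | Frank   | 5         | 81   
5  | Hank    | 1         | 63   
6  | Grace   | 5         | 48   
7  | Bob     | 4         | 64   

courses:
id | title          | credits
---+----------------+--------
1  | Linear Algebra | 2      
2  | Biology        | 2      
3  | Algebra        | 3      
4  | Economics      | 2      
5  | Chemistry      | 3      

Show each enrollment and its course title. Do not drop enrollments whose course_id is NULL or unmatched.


LEFT JOIN keeps every row from enrollments (the left table); where course_id has no match in courses, the course columns become NULL. Walk through each enrollment:
  - enrollment 1 (Quinn): course_id=NULL, no match -> kept with NULL
  - enrollment 2 (Helen): course_id=NULL, no match -> kept with NULL
  - enrollment 3 (Wendy): course_id=2 -> matches Biology
  - enrollment 4 (Frank): course_id=5 -> matches Chemistry
  - enrollment 5 (Hank): course_id=1 -> matches Linear Algebra
  - enrollment 6 (Grace): course_id=5 -> matches Chemistry
  - enrollment 7 (Bob): course_id=4 -> matches Economics
All 7 rows appear; 2 have NULL course.

SQL:
SELECT a.student, b.title AS course
FROM enrollments a
LEFT JOIN courses b ON a.course_id = b.id

Result:
student | course        
--------+---------------
Quinn   | NULL          
Helen   | NULL          
Wendy   | Biology       
Frank   | Chemistry     
Hank    | Linear Algebra
Grace   | Chemistry     
Bob     | Economics     


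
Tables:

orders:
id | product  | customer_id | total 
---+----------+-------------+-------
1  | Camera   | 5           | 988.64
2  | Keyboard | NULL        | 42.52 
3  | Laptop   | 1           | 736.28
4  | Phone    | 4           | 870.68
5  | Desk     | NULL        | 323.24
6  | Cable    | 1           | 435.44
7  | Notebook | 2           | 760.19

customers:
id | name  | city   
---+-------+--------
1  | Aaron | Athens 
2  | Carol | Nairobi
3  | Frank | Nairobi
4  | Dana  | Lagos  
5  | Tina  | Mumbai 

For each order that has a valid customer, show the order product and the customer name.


INNER JOIN keeps only orders rows whose customer_id matches an id in customers. Walk through each order:
  - order 1 (Camera): customer_id=5 -> matches Tina
  - order 2 (Keyboard): customer_id=NULL, no match -> dropped
  - order 3 (Laptop): customer_id=1 -> matches Aaron
  - order 4 (Phone): customer_id=4 -> matches Dana
  - order 5 (Desk): customer_id=NULL, no match -> dropped
  - order 6 (Cable): customer_id=1 -> matches Aaron
  - order 7 (Notebook): customer_id=2 -> matches Carol
So 2 of 7 rows are dropped.

SQL:
SELECT a.product, b.name AS customer
FROM orders a
INNER JOIN customers b ON a.customer_id = b.id

Result:
product  | customer
---------+---------
Camera   | Tina    
Laptop   | Aaron   
Phone    | Dana    
Cable    | Aaron   
Notebook | Carol   


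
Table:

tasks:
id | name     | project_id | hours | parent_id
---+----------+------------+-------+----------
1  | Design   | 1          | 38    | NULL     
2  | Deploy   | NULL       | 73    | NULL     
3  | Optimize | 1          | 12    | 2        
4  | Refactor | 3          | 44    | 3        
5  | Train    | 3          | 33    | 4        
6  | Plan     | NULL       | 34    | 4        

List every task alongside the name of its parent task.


This is a self-join: tasks is joined to a second copy of itself, matching each row's parent_id to another row's id. Use LEFT JOIN so rows with parent_id=NULL are kept.
  - task 1 (Design): parent_id=NULL -> NULL
  - task 2 (Deploy): parent_id=NULL -> NULL
  - task 3 (Optimize): parent_id=2 -> Deploy
  - task 4 (Refactor): parent_id=3 -> Optimize
  - task 5 (Train): parent_id=4 -> Refactor
  - task 6 (Plan): parent_id=4 -> Refactor

SQL:
SELECT a.name AS item, b.name AS parent
FROM tasks a
LEFT JOIN tasks b ON a.parent_id = b.id

Result:
item     | parent  
---------+---------
Design   | NULL    
Deploy   | NULL    
Optimize | Deploy  
Refactor | Optimize
Train    | Refactor
Plan     | Refactor


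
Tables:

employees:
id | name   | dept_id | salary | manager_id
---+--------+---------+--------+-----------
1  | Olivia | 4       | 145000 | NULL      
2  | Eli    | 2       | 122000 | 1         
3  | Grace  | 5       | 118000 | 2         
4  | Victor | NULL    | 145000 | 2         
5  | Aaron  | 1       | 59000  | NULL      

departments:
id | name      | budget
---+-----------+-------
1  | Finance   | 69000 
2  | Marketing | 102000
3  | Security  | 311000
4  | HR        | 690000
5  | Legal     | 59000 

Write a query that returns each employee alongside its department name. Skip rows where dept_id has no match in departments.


INNER JOIN keeps only employees rows whose dept_id matches an id in departments. Walk through each employee:
  - employee 1 (Olivia): dept_id=4 -> matches HR
  - employee 2 (Eli): dept_id=2 -> matches Marketing
  - employee 3 (Grace): dept_id=5 -> matches Legal
  - employee 4 (Victor): dept_id=NULL, no match -> dropped
  - employee 5 (Aaron): dept_id=1 -> matches Finance
So 1 of 5 rows is dropped.

SQL:
SELECT a.name, b.name AS department
FROM employees a
INNER JOIN departments b ON a.dept_id = b.id

Result:
name   | department
-------+-----------
Olivia | HR        
Eli    | Marketing 
Grace  | Legal     
Aaron  | Finance   


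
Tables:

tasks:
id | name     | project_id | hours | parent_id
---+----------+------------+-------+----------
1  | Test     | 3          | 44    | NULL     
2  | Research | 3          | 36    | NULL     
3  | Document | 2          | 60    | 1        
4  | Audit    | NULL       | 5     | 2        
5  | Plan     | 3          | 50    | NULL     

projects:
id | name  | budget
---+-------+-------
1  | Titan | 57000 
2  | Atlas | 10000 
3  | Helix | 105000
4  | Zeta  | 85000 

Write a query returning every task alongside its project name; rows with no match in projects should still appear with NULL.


LEFT JOIN keeps every row from tasks (the left table); where project_id has no match in projects, the project columns become NULL. Walk through each task:
  - task 1 (Test): project_id=3 -> matches Helix
  - task 2 (Research): project_id=3 -> matches Helix
  - task 3 (Document): project_id=2 -> matches Atlas
  - task 4 (Audit): project_id=NULL, no match -> kept with NULL
  - task 5 (Plan): project_id=3 -> matches Helix
All 5 rows appear; 1 has NULL project.

SQL:
SELECT a.name, b.name AS project
FROM tasks a
LEFT JOIN projects b ON a.project_id = b.id

Result:
name     | project
---------+--------
Test     | Helix  
Research | Helix  
Document | Atlas  
Audit    | NULL   
Plan     | Helix  


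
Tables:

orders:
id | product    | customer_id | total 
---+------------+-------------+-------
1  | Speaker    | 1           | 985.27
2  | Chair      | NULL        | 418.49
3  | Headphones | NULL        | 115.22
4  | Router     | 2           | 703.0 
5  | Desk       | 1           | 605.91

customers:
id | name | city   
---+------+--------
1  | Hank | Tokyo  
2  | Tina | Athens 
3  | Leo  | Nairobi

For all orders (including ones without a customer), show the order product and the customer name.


LEFT JOIN keeps every row from orders (the left table); where customer_id has no match in customers, the customer columns become NULL. Walk through each order:
  - order 1 (Speaker): customer_id=1 -> matches Hank
  - order 2 (Chair): customer_id=NULL, no match -> kept with NULL
  - order 3 (Headphones): customer_id=NULL, no match -> kept with NULL
  - order 4 (Router): customer_id=2 -> matches Tina
  - order 5 (Desk): customer_id=1 -> matches Hank
All 5 rows appear; 2 have NULL customer.

SQL:
SELECT a.product, b.name AS customer
FROM orders a
LEFT JOIN customers b ON a.customer_id = b.id

Result:
product    | customer
-----------+---------
Speaker    | Hank    
Chair      | NULL    
Headphones | NULL    
Router     | Tina    
Desk       | Hank    


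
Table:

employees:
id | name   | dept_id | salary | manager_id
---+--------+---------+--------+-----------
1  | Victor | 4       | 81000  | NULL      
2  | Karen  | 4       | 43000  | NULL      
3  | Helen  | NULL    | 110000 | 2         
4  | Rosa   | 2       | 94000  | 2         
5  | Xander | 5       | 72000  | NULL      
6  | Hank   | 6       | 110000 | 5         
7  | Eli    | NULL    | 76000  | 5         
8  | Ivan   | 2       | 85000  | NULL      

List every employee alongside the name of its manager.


This is a self-join: employees is joined to a second copy of itself, matching each row's manager_id to another row's id. Use LEFT JOIN so rows with manager_id=NULL are kept.
  - employee 1 (Victor): manager_id=NULL -> NULL
  - employee 2 (Karen): manager_id=NULL -> NULL
  - employee 3 (Helen): manager_id=2 -> Karen
  - employee 4 (Rosa): manager_id=2 -> Karen
  - employee 5 (Xander): manager_id=NULL -> NULL
  - employee 6 (Hank): manager_id=5 -> Xander
  - employee 7 (Eli): manager_id=5 -> Xander
  - employee 8 (Ivan): manager_id=NULL -> NULL

SQL:
SELECT a.name AS item, b.name AS manager
FROM employees a
LEFT JOIN employees b ON a.manager_id = b.id

Result:
item   | manager
-------+--------
Victor | NULL   
Karen  | NULL   
Helen  | Karen  
Rosa   | Karen  
Xander | NULL   
Hank   | Xander 
Eli    | Xander 
Ivan   | NULL   


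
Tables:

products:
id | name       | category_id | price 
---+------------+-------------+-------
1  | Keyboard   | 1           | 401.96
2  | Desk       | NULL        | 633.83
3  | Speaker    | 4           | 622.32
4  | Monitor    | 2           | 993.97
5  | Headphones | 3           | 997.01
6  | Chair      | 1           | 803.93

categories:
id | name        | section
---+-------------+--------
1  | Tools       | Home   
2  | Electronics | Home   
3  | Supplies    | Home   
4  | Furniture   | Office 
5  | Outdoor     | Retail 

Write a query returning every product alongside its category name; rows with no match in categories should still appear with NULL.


LEFT JOIN keeps every row from products (the left table); where category_id has no match in categories, the category columns become NULL. Walk through each product:
  - product 1 (Keyboard): category_id=1 -> matches Tools
  - product 2 (Desk): category_id=NULL, no match -> kept with NULL
  - product 3 (Speaker): category_id=4 -> matches Furniture
  - product 4 (Monitor): category_id=2 -> matches Electronics
  - product 5 (Headphones): category_id=3 -> matches Supplies
  - product 6 (Chair): category_id=1 -> matches Tools
All 6 rows appear; 1 has NULL category.

SQL:
SELECT a.name, b.name AS category
FROM products a
LEFT JOIN categories b ON a.category_id = b.id

Result:
name       | category   
-----------+------------
Keyboard   | Tools      
Desk       | NULL       
Speaker    | Furniture  
Monitor    | Electronics
Headphones | Supplies   
Chair      | Tools      


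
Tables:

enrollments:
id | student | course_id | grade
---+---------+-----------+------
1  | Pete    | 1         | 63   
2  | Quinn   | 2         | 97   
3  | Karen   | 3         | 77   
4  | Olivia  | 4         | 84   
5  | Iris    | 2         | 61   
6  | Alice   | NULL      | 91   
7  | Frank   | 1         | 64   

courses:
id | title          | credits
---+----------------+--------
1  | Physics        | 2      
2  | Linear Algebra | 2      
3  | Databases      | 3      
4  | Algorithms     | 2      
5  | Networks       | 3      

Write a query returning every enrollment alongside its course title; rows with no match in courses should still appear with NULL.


LEFT JOIN keeps every row from enrollments (the left table); where course_id has no match in courses, the course columns become NULL. Walk through each enrollment:
  - enrollment 1 (Pete): course_id=1 -> matches Physics
  - enrollment 2 (Quinn): course_id=2 -> matches Linear Algebra
  - enrollment 3 (Karen): course_id=3 -> matches Databases
  - enrollment 4 (Olivia): course_id=4 -> matches Algorithms
  - enrollment 5 (Iris): course_id=2 -> matches Linear Algebra
  - enrollment 6 (Alice): course_id=NULL, no match -> kept with NULL
  - enrollment 7 (Frank): course_id=1 -> matches Physics
All 7 rows appear; 1 has NULL course.

SQL:
SELECT a.student, b.title AS course
FROM enrollments a
LEFT JOIN courses b ON a.course_id = b.id

Result:
student | course        
--------+---------------
Pete    | Physics       
Quinn   | Linear Algebra
Karen   | Databases     
Olivia  | Algorithms    
Iris    | Linear Algebra
Alice   | NULL          
Frank   | Physics       


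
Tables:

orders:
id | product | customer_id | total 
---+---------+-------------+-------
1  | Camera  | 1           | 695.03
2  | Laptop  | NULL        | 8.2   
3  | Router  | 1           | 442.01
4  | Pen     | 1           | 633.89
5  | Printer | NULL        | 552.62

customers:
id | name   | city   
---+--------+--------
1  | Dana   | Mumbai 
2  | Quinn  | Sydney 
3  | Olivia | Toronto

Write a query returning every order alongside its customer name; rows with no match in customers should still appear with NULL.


LEFT JOIN keeps every row from orders (the left table); where customer_id has no match in customers, the customer columns become NULL. Walk through each order:
  - order 1 (Camera): customer_id=1 -> matches Dana
  - order 2 (Laptop): customer_id=NULL, no match -> kept with NULL
  - order 3 (Router): customer_id=1 -> matches Dana
  - order 4 (Pen): customer_id=1 -> matches Dana
  - order 5 (Printer): customer_id=NULL, no match -> kept with NULL
All 5 rows appear; 2 have NULL customer.

SQL:
SELECT a.product, b.name AS customer
FROM orders a
LEFT JOIN customers b ON a.customer_id = b.id

Result:
product | customer
--------+---------
Camera  | Dana    
Laptop  | NULL    
Router  | Dana    
Pen     | Dana    
Printer | NULL    


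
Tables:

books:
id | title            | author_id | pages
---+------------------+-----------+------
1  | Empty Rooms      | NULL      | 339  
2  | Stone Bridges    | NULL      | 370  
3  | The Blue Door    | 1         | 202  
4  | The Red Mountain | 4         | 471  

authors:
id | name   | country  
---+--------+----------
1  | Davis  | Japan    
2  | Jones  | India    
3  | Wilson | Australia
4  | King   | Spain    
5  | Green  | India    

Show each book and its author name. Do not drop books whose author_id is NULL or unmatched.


LEFT JOIN keeps every row from books (the left table); where author_id has no match in authors, the author columns become NULL. Walk through each book:
  - book 1 (Empty Rooms): author_id=NULL, no match -> kept with NULL
  - book 2 (Stone Bridges): author_id=NULL, no match -> kept with NULL
  - book 3 (The Blue Door): author_id=1 -> matches Davis
  - book 4 (The Red Mountain): author_id=4 -> matches King
All 4 rows appear; 2 have NULL author.

SQL:
SELECT a.title, b.name AS author
FROM books a
LEFT JOIN authors b ON a.author_id = b.id

Result:
title            | author
-----------------+-------
Empty Rooms      | NULL  
Stone Bridges    | NULL  
The Blue Door    | Davis 
The Red Mountain | King  


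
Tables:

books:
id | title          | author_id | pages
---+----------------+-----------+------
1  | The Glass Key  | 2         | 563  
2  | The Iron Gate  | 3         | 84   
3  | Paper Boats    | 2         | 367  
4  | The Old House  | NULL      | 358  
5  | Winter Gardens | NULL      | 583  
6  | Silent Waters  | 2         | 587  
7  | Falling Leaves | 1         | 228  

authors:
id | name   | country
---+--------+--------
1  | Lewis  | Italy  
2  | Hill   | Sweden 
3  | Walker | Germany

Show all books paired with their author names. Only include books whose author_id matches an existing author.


INNER JOIN keeps only books rows whose author_id matches an id in authors. Walk through each book:
  - book 1 (The Glass Key): author_id=2 -> matches Hill
  - book 2 (The Iron Gate): author_id=3 -> matches Walker
  - book 3 (Paper Boats): author_id=2 -> matches Hill
  - book 4 (The Old House): author_id=NULL, no match -> dropped
  - book 5 (Winter Gardens): author_id=NULL, no match -> dropped
  - book 6 (Silent Waters): author_id=2 -> matches Hill
  - book 7 (Falling Leaves): author_id=1 -> matches Lewis
So 2 of 7 rows are dropped.

SQL:
SELECT a.title, b.name AS author
FROM books a
INNER JOIN authors b ON a.author_id = b.id

Result:
title          | author
---------------+-------
The Glass Key  | Hill  
The Iron Gate  | Walker
Paper Boats    | Hill  
Silent Waters  | Hill  
Falling Leaves | Lewis 


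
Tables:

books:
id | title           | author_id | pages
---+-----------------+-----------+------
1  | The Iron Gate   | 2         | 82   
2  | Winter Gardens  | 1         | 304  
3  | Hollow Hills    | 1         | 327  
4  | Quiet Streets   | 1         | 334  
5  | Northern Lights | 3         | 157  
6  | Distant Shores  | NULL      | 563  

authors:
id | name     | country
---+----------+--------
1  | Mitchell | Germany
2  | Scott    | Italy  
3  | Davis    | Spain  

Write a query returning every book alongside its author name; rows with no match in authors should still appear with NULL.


LEFT JOIN keeps every row from books (the left table); where author_id has no match in authors, the author columns become NULL. Walk through each book:
  - book 1 (The Iron Gate): author_id=2 -> matches Scott
  - book 2 (Winter Gardens): author_id=1 -> matches Mitchell
  - book 3 (Hollow Hills): author_id=1 -> matches Mitchell
  - book 4 (Quiet Streets): author_id=1 -> matches Mitchell
  - book 5 (Northern Lights): author_id=3 -> matches Davis
  - book 6 (Distant Shores): author_id=NULL, no match -> kept with NULL
All 6 rows appear; 1 has NULL author.

SQL:
SELECT a.title, b.name AS author
FROM books a
LEFT JOIN authors b ON a.author_id = b.id

Result:
title           | author  
----------------+---------
The Iron Gate   | Scott   
Winter Gardens  | Mitchell
Hollow Hills    | Mitchell
Quiet Streets   | Mitchell
Northern Lights | Davis   
Distant Shores  | NULL    
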